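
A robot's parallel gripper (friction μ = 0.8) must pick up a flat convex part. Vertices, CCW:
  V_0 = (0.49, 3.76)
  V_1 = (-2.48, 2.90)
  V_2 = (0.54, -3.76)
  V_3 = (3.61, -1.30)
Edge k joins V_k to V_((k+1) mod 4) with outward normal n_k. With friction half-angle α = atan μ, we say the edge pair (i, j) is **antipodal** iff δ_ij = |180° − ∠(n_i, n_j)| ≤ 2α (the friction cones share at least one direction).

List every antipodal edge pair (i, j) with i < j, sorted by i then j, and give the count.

α = atan 0.8 = 38.66°;  2α = 77.32°
n_0 = (-0.2781, +0.9605)
n_1 = (-0.9107, -0.4130)
n_2 = (+0.6253, -0.7804)
n_3 = (+0.8512, +0.5248)
  (0,1): δ = 81.76°  ·
  (0,2): δ = 22.56°  ✓
  (0,3): δ = 105.51°  ·
  (1,2): δ = 75.69°  ✓
  (1,3): δ = 7.27°  ✓
  (2,3): δ = 97.05°  ·
antipodal pairs: 3

count = 3; pairs: (0,2), (1,2), (1,3)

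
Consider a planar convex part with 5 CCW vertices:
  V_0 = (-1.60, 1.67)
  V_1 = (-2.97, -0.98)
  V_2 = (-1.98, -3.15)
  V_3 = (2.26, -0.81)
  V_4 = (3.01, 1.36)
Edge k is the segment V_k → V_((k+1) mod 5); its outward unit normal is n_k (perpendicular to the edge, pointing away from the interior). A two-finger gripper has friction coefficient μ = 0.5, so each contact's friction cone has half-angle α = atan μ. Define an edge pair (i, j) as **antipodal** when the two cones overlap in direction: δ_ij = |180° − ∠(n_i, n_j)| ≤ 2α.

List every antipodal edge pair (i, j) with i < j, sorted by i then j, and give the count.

α = atan 0.5 = 26.57°;  2α = 53.13°
n_0 = (-0.8883, +0.4592)
n_1 = (-0.9098, -0.4151)
n_2 = (+0.4832, -0.8755)
n_3 = (+0.9451, -0.3267)
n_4 = (+0.0671, +0.9977)
  (0,1): δ = 128.14°  ·
  (0,2): δ = 33.77°  ✓
  (0,3): δ = 8.27°  ✓
  (0,4): δ = 113.49°  ·
  (1,2): δ = 85.63°  ·
  (1,3): δ = 43.59°  ✓
  (1,4): δ = 61.63°  ·
  (2,3): δ = 137.96°  ·
  (2,4): δ = 32.74°  ✓
  (3,4): δ = 74.78°  ·
antipodal pairs: 4

count = 4; pairs: (0,2), (0,3), (1,3), (2,4)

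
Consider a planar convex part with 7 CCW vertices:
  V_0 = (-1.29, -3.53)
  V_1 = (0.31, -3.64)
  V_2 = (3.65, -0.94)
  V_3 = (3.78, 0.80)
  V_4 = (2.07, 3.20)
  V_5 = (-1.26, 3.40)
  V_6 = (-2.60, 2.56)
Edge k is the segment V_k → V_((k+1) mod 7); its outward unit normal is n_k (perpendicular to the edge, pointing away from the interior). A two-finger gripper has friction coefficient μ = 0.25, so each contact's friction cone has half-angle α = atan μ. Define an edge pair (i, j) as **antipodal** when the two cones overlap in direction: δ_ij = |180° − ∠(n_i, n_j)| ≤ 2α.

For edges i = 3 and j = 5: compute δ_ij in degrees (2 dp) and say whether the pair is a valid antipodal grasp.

α = atan 0.25 = 14.04°;  2α = 28.07°
edge 3: e_3 = (-1.71, +2.40);  n_3 = (+0.8144, +0.5803)
edge 5: e_5 = (-1.34, -0.84);  n_5 = (-0.5311, +0.8473)
∠(n_3, n_5) = 86.61°
δ = |180° − 86.61°| = 93.39°
93.39° > 2α = 28.07°  →  invalid

δ = 93.39°, invalid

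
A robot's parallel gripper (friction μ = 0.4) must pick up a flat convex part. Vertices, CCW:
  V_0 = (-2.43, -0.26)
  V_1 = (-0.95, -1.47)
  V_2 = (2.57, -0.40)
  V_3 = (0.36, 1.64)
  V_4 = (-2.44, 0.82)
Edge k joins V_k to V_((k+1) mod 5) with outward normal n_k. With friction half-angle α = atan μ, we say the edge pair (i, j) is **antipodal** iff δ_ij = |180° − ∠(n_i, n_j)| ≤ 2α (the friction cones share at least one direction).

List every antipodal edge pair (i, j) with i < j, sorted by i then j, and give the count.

count = 2; pairs: (0,2), (1,3)

α = atan 0.4 = 21.80°;  2α = 43.60°
n_0 = (-0.6330, -0.7742)
n_1 = (+0.2908, -0.9568)
n_2 = (+0.6783, +0.7348)
n_3 = (-0.2811, +0.9597)
n_4 = (-1.0000, -0.0093)
  (0,1): δ = 123.82°  ·
  (0,2): δ = 3.44°  ✓
  (0,3): δ = 55.59°  ·
  (0,4): δ = 129.80°  ·
  (1,2): δ = 59.62°  ·
  (1,3): δ = 0.59°  ✓
  (1,4): δ = 73.62°  ·
  (2,3): δ = 120.97°  ·
  (2,4): δ = 46.76°  ·
  (3,4): δ = 105.79°  ·
antipodal pairs: 2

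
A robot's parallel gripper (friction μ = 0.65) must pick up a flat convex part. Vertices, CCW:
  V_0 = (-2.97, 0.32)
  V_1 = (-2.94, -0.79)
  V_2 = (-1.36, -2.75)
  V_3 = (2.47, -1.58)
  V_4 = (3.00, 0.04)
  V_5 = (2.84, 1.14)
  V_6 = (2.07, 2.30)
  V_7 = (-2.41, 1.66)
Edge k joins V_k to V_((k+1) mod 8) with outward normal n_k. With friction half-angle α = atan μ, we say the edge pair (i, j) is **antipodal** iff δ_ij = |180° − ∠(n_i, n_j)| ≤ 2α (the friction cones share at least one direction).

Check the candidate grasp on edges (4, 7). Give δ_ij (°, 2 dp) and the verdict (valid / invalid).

δ = 30.96°, valid

α = atan 0.65 = 33.02°;  2α = 66.05°
edge 4: e_4 = (-0.16, +1.10);  n_4 = (+0.9896, +0.1439)
edge 7: e_7 = (-0.56, -1.34);  n_7 = (-0.9227, +0.3856)
∠(n_4, n_7) = 149.04°
δ = |180° − 149.04°| = 30.96°
30.96° ≤ 2α = 66.05°  →  valid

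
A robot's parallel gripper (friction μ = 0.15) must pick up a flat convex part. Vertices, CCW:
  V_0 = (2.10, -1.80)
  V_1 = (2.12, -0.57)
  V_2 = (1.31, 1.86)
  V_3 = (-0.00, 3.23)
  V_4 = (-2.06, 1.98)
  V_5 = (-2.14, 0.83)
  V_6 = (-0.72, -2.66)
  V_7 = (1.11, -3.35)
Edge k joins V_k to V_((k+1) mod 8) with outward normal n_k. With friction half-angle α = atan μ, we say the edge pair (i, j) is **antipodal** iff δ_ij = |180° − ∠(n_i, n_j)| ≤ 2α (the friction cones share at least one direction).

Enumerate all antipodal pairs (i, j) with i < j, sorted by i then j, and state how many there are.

count = 2; pairs: (0,4), (1,5)

α = atan 0.15 = 8.53°;  2α = 17.06°
n_0 = (+0.9999, -0.0163)
n_1 = (+0.9487, +0.3162)
n_2 = (+0.7228, +0.6911)
n_3 = (-0.5188, +0.8549)
n_4 = (-0.9976, +0.0694)
n_5 = (-0.9263, -0.3769)
n_6 = (-0.3528, -0.9357)
n_7 = (+0.8428, -0.5383)
  (0,1): δ = 160.63°  ·
  (0,2): δ = 135.35°  ·
  (0,3): δ = 57.82°  ·
  (0,4): δ = 3.05°  ✓
  (0,5): δ = 23.07°  ·
  (0,6): δ = 70.27°  ·
  (0,7): δ = 148.36°  ·
  (1,2): δ = 154.72°  ·
  (1,3): δ = 77.19°  ·
  (1,4): δ = 22.41°  ·
  (1,5): δ = 3.71°  ✓
  (1,6): δ = 50.91°  ·
  (1,7): δ = 129.00°  ·
  (2,3): δ = 102.47°  ·
  (2,4): δ = 47.70°  ·
  (2,5): δ = 21.58°  ·
  (2,6): δ = 25.62°  ·
  (2,7): δ = 103.72°  ·
  (3,4): δ = 125.23°  ·
  (3,5): δ = 99.11°  ·
  (3,6): δ = 51.91°  ·
  (3,7): δ = 26.18°  ·
  (4,5): δ = 153.88°  ·
  (4,6): δ = 106.68°  ·
  (4,7): δ = 28.59°  ·
  (5,6): δ = 132.80°  ·
  (5,7): δ = 54.71°  ·
  (6,7): δ = 101.91°  ·
antipodal pairs: 2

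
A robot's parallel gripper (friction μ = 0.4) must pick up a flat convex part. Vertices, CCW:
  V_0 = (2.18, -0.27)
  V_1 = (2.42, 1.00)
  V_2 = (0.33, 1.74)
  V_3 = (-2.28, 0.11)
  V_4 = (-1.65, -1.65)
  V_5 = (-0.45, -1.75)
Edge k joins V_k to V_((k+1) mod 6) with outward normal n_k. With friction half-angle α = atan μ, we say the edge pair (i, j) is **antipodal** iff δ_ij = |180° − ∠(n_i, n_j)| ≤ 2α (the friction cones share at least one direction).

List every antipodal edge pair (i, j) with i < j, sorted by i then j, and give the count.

count = 4; pairs: (0,3), (1,4), (2,4), (2,5)

α = atan 0.4 = 21.80°;  2α = 43.60°
n_0 = (+0.9826, -0.1857)
n_1 = (+0.3338, +0.9427)
n_2 = (-0.5297, +0.8482)
n_3 = (-0.9415, -0.3370)
n_4 = (-0.0830, -0.9965)
n_5 = (+0.4904, -0.8715)
  (0,1): δ = 98.80°  ·
  (0,2): δ = 47.31°  ·
  (0,3): δ = 30.40°  ✓
  (0,4): δ = 95.94°  ·
  (0,5): δ = 130.07°  ·
  (1,2): δ = 128.52°  ·
  (1,3): δ = 50.81°  ·
  (1,4): δ = 14.73°  ✓
  (1,5): δ = 48.87°  ·
  (2,3): δ = 102.29°  ·
  (2,4): δ = 36.75°  ✓
  (2,5): δ = 2.62°  ✓
  (3,4): δ = 114.46°  ·
  (3,5): δ = 80.33°  ·
  (4,5): δ = 145.87°  ·
antipodal pairs: 4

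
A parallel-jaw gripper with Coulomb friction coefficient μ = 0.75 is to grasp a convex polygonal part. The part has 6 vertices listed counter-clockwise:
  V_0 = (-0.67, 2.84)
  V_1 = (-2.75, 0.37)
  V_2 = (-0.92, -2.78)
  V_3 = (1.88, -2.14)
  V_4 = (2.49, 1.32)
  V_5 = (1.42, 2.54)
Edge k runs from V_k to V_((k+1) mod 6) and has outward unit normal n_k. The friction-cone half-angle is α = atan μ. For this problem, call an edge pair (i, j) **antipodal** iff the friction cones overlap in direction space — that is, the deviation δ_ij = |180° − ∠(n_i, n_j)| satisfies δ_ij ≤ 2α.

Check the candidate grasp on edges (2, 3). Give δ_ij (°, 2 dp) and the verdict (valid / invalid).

δ = 112.87°, invalid

α = atan 0.75 = 36.87°;  2α = 73.74°
edge 2: e_2 = (+2.80, +0.64);  n_2 = (+0.2228, -0.9749)
edge 3: e_3 = (+0.61, +3.46);  n_3 = (+0.9848, -0.1736)
∠(n_2, n_3) = 67.13°
δ = |180° − 67.13°| = 112.87°
112.87° > 2α = 73.74°  →  invalid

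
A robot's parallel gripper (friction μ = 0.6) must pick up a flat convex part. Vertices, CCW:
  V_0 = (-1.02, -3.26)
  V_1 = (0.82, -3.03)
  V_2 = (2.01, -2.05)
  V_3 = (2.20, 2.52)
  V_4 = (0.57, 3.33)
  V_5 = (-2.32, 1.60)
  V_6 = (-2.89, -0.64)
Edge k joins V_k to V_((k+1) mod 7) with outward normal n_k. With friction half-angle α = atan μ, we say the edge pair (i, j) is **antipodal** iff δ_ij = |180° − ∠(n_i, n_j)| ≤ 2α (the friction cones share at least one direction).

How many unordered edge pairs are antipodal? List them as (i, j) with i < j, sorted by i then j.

count = 8; pairs: (0,3), (0,4), (1,4), (1,5), (2,4), (2,5), (2,6), (3,6)

α = atan 0.6 = 30.96°;  2α = 61.93°
n_0 = (+0.1240, -0.9923)
n_1 = (+0.6357, -0.7719)
n_2 = (+0.9991, -0.0415)
n_3 = (+0.4450, +0.8955)
n_4 = (-0.5136, +0.8580)
n_5 = (-0.9691, +0.2466)
n_6 = (-0.8139, -0.5809)
  (0,1): δ = 147.65°  ·
  (0,2): δ = 99.51°  ·
  (0,3): δ = 33.55°  ✓
  (0,4): δ = 23.78°  ✓
  (0,5): δ = 68.60°  ·
  (0,6): δ = 118.39°  ·
  (1,2): δ = 131.85°  ·
  (1,3): δ = 65.90°  ·
  (1,4): δ = 8.57°  ✓
  (1,5): δ = 36.25°  ✓
  (1,6): δ = 86.04°  ·
  (2,3): δ = 114.04°  ·
  (2,4): δ = 56.71°  ✓
  (2,5): δ = 11.90°  ✓
  (2,6): δ = 37.90°  ✓
  (3,4): δ = 122.67°  ·
  (3,5): δ = 77.85°  ·
  (3,6): δ = 28.06°  ✓
  (4,5): δ = 135.18°  ·
  (4,6): δ = 85.39°  ·
  (5,6): δ = 130.21°  ·
antipodal pairs: 8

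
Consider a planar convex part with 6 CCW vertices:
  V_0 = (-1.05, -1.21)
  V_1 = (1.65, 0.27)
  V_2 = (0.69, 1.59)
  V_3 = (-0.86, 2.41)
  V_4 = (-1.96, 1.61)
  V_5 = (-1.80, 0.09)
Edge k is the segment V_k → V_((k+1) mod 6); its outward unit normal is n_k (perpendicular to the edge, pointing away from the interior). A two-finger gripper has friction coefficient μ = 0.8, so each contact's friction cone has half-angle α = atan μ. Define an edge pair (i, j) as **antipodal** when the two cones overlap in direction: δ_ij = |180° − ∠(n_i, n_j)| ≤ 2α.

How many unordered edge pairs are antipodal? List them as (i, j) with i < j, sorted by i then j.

α = atan 0.8 = 38.66°;  2α = 77.32°
n_0 = (+0.4807, -0.8769)
n_1 = (+0.8087, +0.5882)
n_2 = (+0.4676, +0.8839)
n_3 = (-0.5882, +0.8087)
n_4 = (-0.9945, -0.1047)
n_5 = (-0.8662, -0.4997)
  (0,1): δ = 82.70°  ·
  (0,2): δ = 56.61°  ✓
  (0,3): δ = 7.30°  ✓
  (0,4): δ = 67.28°  ✓
  (0,5): δ = 91.25°  ·
  (1,2): δ = 153.91°  ·
  (1,3): δ = 90.00°  ·
  (1,4): δ = 30.02°  ✓
  (1,5): δ = 6.05°  ✓
  (2,3): δ = 116.09°  ·
  (2,4): δ = 56.11°  ✓
  (2,5): δ = 32.14°  ✓
  (3,4): δ = 120.02°  ·
  (3,5): δ = 96.05°  ·
  (4,5): δ = 156.03°  ·
antipodal pairs: 7

count = 7; pairs: (0,2), (0,3), (0,4), (1,4), (1,5), (2,4), (2,5)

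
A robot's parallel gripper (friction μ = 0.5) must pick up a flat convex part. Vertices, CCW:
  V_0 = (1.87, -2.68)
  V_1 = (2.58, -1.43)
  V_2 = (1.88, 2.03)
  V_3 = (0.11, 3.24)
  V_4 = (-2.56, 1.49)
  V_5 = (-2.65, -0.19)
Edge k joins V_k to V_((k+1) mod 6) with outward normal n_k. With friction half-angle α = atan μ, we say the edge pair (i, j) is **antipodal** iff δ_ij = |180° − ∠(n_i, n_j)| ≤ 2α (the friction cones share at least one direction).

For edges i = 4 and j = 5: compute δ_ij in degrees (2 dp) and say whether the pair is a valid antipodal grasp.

δ = 115.78°, invalid

α = atan 0.5 = 26.57°;  2α = 53.13°
edge 4: e_4 = (-0.09, -1.68);  n_4 = (-0.9986, +0.0535)
edge 5: e_5 = (+4.52, -2.49);  n_5 = (-0.4825, -0.8759)
∠(n_4, n_5) = 64.22°
δ = |180° − 64.22°| = 115.78°
115.78° > 2α = 53.13°  →  invalid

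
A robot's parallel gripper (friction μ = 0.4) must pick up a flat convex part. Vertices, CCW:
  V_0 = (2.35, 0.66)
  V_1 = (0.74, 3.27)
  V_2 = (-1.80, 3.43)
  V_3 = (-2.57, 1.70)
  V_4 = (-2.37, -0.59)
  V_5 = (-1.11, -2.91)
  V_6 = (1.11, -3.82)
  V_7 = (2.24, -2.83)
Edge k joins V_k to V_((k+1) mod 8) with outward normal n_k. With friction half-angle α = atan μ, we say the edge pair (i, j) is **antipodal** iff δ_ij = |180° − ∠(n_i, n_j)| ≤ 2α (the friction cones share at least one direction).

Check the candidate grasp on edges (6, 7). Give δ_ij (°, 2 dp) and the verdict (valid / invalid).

δ = 133.03°, invalid

α = atan 0.4 = 21.80°;  2α = 43.60°
edge 6: e_6 = (+1.13, +0.99);  n_6 = (+0.6590, -0.7522)
edge 7: e_7 = (+0.11, +3.49);  n_7 = (+0.9995, -0.0315)
∠(n_6, n_7) = 46.97°
δ = |180° − 46.97°| = 133.03°
133.03° > 2α = 43.60°  →  invalid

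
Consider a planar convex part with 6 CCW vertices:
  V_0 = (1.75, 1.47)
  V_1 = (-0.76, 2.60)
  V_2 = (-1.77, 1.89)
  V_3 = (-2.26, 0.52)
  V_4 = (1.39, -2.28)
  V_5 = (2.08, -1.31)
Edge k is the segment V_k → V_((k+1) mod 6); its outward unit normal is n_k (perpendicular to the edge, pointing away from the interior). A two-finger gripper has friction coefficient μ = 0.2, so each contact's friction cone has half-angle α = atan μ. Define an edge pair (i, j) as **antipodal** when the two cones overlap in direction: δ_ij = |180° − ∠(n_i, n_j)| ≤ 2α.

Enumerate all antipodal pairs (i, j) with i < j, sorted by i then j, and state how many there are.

count = 3; pairs: (0,3), (1,4), (2,4)

α = atan 0.2 = 11.31°;  2α = 22.62°
n_0 = (+0.4105, +0.9119)
n_1 = (-0.5751, +0.8181)
n_2 = (-0.9416, +0.3368)
n_3 = (-0.6087, -0.7934)
n_4 = (+0.8149, -0.5796)
n_5 = (+0.9930, +0.1179)
  (0,1): δ = 120.66°  ·
  (0,2): δ = 85.44°  ·
  (0,3): δ = 13.26°  ✓
  (0,4): δ = 78.81°  ·
  (0,5): δ = 121.01°  ·
  (1,2): δ = 144.79°  ·
  (1,3): δ = 72.60°  ·
  (1,4): δ = 19.47°  ✓
  (1,5): δ = 61.66°  ·
  (2,3): δ = 107.81°  ·
  (2,4): δ = 15.75°  ✓
  (2,5): δ = 26.45°  ·
  (3,4): δ = 87.93°  ·
  (3,5): δ = 45.74°  ·
  (4,5): δ = 137.80°  ·
antipodal pairs: 3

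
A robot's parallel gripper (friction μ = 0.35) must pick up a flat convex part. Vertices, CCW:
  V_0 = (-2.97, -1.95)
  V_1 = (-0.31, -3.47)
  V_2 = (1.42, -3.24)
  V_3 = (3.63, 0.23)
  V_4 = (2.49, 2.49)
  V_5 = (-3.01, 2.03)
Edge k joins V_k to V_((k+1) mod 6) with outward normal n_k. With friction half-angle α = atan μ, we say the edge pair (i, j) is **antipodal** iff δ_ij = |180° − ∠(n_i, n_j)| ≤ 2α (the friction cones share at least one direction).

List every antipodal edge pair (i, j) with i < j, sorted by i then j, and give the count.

count = 5; pairs: (0,3), (0,4), (1,4), (2,5), (3,5)

α = atan 0.35 = 19.29°;  2α = 38.58°
n_0 = (-0.4961, -0.8682)
n_1 = (+0.1318, -0.9913)
n_2 = (+0.8435, -0.5372)
n_3 = (+0.8928, +0.4504)
n_4 = (-0.0833, +0.9965)
n_5 = (-0.9999, -0.0100)
  (0,1): δ = 142.68°  ·
  (0,2): δ = 92.75°  ·
  (0,3): δ = 33.49°  ✓
  (0,4): δ = 34.53°  ✓
  (0,5): δ = 120.32°  ·
  (1,2): δ = 130.07°  ·
  (1,3): δ = 70.81°  ·
  (1,4): δ = 2.79°  ✓
  (1,5): δ = 83.00°  ·
  (2,3): δ = 120.74°  ·
  (2,4): δ = 52.73°  ·
  (2,5): δ = 33.07°  ✓
  (3,4): δ = 111.99°  ·
  (3,5): δ = 26.19°  ✓
  (4,5): δ = 94.21°  ·
antipodal pairs: 5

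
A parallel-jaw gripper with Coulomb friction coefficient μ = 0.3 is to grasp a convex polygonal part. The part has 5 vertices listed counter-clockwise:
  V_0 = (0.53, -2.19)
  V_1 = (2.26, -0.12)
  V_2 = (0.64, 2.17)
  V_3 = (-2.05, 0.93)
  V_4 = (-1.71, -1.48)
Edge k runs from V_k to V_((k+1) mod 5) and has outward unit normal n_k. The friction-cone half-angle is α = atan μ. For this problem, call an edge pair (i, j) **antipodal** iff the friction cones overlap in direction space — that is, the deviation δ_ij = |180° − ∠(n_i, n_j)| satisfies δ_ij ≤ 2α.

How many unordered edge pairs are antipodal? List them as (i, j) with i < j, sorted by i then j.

α = atan 0.3 = 16.70°;  2α = 33.40°
n_0 = (+0.7673, -0.6413)
n_1 = (+0.8164, +0.5775)
n_2 = (-0.4186, +0.9082)
n_3 = (-0.9902, -0.1397)
n_4 = (-0.3021, -0.9533)
  (0,1): δ = 104.84°  ·
  (0,2): δ = 25.36°  ✓
  (0,3): δ = 47.92°  ·
  (0,4): δ = 112.30°  ·
  (1,2): δ = 100.53°  ·
  (1,3): δ = 27.25°  ✓
  (1,4): δ = 37.14°  ·
  (2,3): δ = 106.72°  ·
  (2,4): δ = 42.33°  ·
  (3,4): δ = 115.62°  ·
antipodal pairs: 2

count = 2; pairs: (0,2), (1,3)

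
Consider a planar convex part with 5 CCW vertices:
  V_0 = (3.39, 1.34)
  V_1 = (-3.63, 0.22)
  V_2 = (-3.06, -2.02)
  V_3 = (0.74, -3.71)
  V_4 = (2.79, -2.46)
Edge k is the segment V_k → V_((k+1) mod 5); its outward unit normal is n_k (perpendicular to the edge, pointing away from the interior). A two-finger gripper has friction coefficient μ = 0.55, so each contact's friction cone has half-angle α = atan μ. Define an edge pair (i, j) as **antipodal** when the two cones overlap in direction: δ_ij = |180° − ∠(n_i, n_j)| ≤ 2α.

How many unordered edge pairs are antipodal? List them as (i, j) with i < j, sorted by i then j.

count = 3; pairs: (0,2), (0,3), (1,4)

α = atan 0.55 = 28.81°;  2α = 57.62°
n_0 = (-0.1576, +0.9875)
n_1 = (-0.9691, -0.2466)
n_2 = (-0.4064, -0.9137)
n_3 = (+0.5206, -0.8538)
n_4 = (+0.9878, -0.1560)
  (0,1): δ = 84.79°  ·
  (0,2): δ = 33.04°  ✓
  (0,3): δ = 22.31°  ✓
  (0,4): δ = 71.96°  ·
  (1,2): δ = 128.25°  ·
  (1,3): δ = 72.90°  ·
  (1,4): δ = 23.25°  ✓
  (2,3): δ = 124.65°  ·
  (2,4): δ = 75.00°  ·
  (3,4): δ = 130.35°  ·
antipodal pairs: 3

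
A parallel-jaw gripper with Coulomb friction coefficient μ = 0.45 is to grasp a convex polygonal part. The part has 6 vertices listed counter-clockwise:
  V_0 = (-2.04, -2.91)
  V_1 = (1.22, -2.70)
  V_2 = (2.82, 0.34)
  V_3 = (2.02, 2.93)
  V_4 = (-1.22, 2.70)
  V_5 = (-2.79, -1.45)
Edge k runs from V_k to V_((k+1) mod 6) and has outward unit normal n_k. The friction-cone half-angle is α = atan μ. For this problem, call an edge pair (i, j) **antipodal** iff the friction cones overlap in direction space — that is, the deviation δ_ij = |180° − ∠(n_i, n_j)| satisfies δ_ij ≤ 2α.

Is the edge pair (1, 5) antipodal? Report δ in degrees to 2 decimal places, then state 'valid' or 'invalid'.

δ = 54.95°, invalid

α = atan 0.45 = 24.23°;  2α = 48.46°
edge 1: e_1 = (+1.60, +3.04);  n_1 = (+0.8849, -0.4657)
edge 5: e_5 = (+0.75, -1.46);  n_5 = (-0.8895, -0.4569)
∠(n_1, n_5) = 125.05°
δ = |180° − 125.05°| = 54.95°
54.95° > 2α = 48.46°  →  invalid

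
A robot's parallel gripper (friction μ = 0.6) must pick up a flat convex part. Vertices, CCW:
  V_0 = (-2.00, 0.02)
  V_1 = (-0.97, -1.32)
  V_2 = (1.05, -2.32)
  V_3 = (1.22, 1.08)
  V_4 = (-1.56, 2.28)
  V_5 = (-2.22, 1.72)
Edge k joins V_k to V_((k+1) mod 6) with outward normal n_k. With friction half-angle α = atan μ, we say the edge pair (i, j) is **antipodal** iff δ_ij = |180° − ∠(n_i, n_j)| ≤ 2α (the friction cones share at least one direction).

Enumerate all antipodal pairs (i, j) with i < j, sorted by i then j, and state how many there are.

count = 6; pairs: (0,2), (0,3), (1,3), (2,4), (2,5), (3,5)

α = atan 0.6 = 30.96°;  2α = 61.93°
n_0 = (-0.7928, -0.6094)
n_1 = (-0.4437, -0.8962)
n_2 = (+0.9988, -0.0499)
n_3 = (+0.3963, +0.9181)
n_4 = (-0.6470, +0.7625)
n_5 = (-0.9917, -0.1283)
  (0,1): δ = 153.89°  ·
  (0,2): δ = 40.41°  ✓
  (0,3): δ = 29.10°  ✓
  (0,4): δ = 92.77°  ·
  (0,5): δ = 149.83°  ·
  (1,2): δ = 66.52°  ·
  (1,3): δ = 2.99°  ✓
  (1,4): δ = 66.65°  ·
  (1,5): δ = 123.71°  ·
  (2,3): δ = 110.49°  ·
  (2,4): δ = 46.82°  ✓
  (2,5): δ = 10.24°  ✓
  (3,4): δ = 116.34°  ·
  (3,5): δ = 59.28°  ✓
  (4,5): δ = 122.94°  ·
antipodal pairs: 6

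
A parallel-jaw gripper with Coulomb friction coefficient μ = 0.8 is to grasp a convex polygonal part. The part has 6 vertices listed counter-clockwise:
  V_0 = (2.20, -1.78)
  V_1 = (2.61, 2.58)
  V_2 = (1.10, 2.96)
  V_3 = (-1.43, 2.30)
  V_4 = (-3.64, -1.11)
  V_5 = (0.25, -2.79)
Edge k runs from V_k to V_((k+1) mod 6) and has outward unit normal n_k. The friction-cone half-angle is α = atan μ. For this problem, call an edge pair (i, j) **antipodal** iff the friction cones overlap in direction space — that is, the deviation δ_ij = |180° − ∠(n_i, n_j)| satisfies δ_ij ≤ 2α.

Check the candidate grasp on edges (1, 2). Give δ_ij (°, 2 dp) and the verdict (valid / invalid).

α = atan 0.8 = 38.66°;  2α = 77.32°
edge 1: e_1 = (-1.51, +0.38);  n_1 = (+0.2440, +0.9698)
edge 2: e_2 = (-2.53, -0.66);  n_2 = (-0.2524, +0.9676)
∠(n_1, n_2) = 28.75°
δ = |180° − 28.75°| = 151.25°
151.25° > 2α = 77.32°  →  invalid

δ = 151.25°, invalid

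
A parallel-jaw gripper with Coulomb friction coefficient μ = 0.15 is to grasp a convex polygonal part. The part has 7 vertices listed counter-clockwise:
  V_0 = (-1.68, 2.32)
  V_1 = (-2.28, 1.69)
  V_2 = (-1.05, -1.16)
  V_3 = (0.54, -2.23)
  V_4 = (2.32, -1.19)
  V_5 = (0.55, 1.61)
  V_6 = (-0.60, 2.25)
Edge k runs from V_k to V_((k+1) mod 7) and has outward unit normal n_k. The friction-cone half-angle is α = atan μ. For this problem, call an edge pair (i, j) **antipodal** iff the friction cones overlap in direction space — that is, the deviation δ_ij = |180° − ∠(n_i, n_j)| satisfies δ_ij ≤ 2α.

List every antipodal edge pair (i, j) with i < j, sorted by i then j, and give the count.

count = 3; pairs: (0,3), (1,4), (2,5)

α = atan 0.15 = 8.53°;  2α = 17.06°
n_0 = (-0.7241, +0.6897)
n_1 = (-0.9181, -0.3963)
n_2 = (-0.5583, -0.8296)
n_3 = (+0.5045, -0.8634)
n_4 = (+0.8453, +0.5343)
n_5 = (+0.4863, +0.8738)
n_6 = (+0.0647, +0.9979)
  (0,1): δ = 113.05°  ·
  (0,2): δ = 80.34°  ·
  (0,3): δ = 16.10°  ✓
  (0,4): δ = 75.90°  ·
  (0,5): δ = 104.51°  ·
  (0,6): δ = 129.89°  ·
  (1,2): δ = 147.28°  ·
  (1,3): δ = 83.05°  ·
  (1,4): δ = 8.95°  ✓
  (1,5): δ = 37.56°  ·
  (1,6): δ = 62.95°  ·
  (2,3): δ = 115.76°  ·
  (2,4): δ = 23.76°  ·
  (2,5): δ = 4.84°  ✓
  (2,6): δ = 30.23°  ·
  (3,4): δ = 88.00°  ·
  (3,5): δ = 59.39°  ·
  (3,6): δ = 34.00°  ·
  (4,5): δ = 151.40°  ·
  (4,6): δ = 126.01°  ·
  (5,6): δ = 154.61°  ·
antipodal pairs: 3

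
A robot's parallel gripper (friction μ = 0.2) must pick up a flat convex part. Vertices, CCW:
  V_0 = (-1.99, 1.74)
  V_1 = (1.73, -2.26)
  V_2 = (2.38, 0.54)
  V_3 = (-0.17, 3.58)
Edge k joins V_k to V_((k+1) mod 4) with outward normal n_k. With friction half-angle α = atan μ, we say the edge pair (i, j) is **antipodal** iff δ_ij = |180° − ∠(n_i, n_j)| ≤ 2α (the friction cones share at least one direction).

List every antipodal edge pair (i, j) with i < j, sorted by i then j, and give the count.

α = atan 0.2 = 11.31°;  2α = 22.62°
n_0 = (-0.7323, -0.6810)
n_1 = (+0.9741, -0.2261)
n_2 = (+0.7662, +0.6427)
n_3 = (-0.7110, +0.7032)
  (0,1): δ = 55.99°  ·
  (0,2): δ = 2.93°  ✓
  (0,3): δ = 92.39°  ·
  (1,2): δ = 126.94°  ·
  (1,3): δ = 31.62°  ·
  (2,3): δ = 84.68°  ·
antipodal pairs: 1

count = 1; pairs: (0,2)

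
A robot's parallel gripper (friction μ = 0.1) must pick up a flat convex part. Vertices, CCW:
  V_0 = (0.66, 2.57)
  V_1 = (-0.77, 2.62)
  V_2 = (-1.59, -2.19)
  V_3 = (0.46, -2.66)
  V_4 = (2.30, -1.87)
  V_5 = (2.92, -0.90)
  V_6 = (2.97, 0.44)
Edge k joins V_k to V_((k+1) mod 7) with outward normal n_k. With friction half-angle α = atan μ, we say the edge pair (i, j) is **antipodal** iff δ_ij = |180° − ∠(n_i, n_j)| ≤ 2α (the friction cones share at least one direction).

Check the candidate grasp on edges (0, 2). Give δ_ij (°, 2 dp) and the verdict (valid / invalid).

α = atan 0.1 = 5.71°;  2α = 11.42°
edge 0: e_0 = (-1.43, +0.05);  n_0 = (+0.0349, +0.9994)
edge 2: e_2 = (+2.05, -0.47);  n_2 = (-0.2235, -0.9747)
∠(n_0, n_2) = 169.09°
δ = |180° − 169.09°| = 10.91°
10.91° ≤ 2α = 11.42°  →  valid

δ = 10.91°, valid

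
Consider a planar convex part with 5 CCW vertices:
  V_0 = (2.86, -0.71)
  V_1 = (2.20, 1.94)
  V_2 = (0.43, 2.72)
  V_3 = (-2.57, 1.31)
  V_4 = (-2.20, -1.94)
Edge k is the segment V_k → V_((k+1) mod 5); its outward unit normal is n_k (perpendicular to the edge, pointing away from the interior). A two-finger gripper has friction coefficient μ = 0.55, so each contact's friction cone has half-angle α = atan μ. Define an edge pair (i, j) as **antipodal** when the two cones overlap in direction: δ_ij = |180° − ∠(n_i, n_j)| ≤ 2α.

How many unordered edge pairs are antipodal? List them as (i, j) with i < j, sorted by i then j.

α = atan 0.55 = 28.81°;  2α = 57.62°
n_0 = (+0.9704, +0.2417)
n_1 = (+0.4033, +0.9151)
n_2 = (-0.4254, +0.9050)
n_3 = (-0.9936, -0.1131)
n_4 = (+0.2362, -0.9717)
  (0,1): δ = 127.77°  ·
  (0,2): δ = 78.81°  ·
  (0,3): δ = 7.49°  ✓
  (0,4): δ = 89.68°  ·
  (1,2): δ = 131.04°  ·
  (1,3): δ = 59.72°  ·
  (1,4): δ = 37.44°  ✓
  (2,3): δ = 108.68°  ·
  (2,4): δ = 11.51°  ✓
  (3,4): δ = 82.83°  ·
antipodal pairs: 3

count = 3; pairs: (0,3), (1,4), (2,4)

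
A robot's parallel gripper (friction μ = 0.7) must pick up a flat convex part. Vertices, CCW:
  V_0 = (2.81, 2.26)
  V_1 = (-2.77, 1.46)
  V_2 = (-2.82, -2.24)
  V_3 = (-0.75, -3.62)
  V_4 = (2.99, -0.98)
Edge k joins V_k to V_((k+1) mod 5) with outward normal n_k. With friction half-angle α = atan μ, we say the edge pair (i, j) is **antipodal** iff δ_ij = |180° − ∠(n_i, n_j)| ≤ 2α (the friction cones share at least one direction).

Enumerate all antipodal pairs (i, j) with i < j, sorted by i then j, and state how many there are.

count = 5; pairs: (0,2), (0,3), (1,3), (1,4), (2,4)

α = atan 0.7 = 34.99°;  2α = 69.98°
n_0 = (-0.1419, +0.9899)
n_1 = (-0.9999, +0.0135)
n_2 = (-0.5547, -0.8321)
n_3 = (+0.5767, -0.8170)
n_4 = (+0.9985, +0.0555)
  (0,1): δ = 98.93°  ·
  (0,2): δ = 41.85°  ✓
  (0,3): δ = 27.06°  ✓
  (0,4): δ = 85.02°  ·
  (1,2): δ = 122.92°  ·
  (1,3): δ = 54.01°  ✓
  (1,4): δ = 3.95°  ✓
  (2,3): δ = 111.09°  ·
  (2,4): δ = 53.13°  ✓
  (3,4): δ = 122.04°  ·
antipodal pairs: 5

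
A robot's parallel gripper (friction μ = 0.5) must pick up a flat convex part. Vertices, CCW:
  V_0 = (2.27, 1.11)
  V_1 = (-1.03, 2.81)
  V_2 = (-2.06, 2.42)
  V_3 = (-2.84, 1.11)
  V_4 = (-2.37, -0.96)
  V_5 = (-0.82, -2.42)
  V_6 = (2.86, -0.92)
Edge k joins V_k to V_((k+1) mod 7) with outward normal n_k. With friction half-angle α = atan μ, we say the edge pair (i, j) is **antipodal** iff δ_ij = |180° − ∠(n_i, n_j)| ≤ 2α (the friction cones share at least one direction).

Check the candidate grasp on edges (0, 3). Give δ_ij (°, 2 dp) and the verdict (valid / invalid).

δ = 49.95°, valid

α = atan 0.5 = 26.57°;  2α = 53.13°
edge 0: e_0 = (-3.30, +1.70);  n_0 = (+0.4580, +0.8890)
edge 3: e_3 = (+0.47, -2.07);  n_3 = (-0.9752, -0.2214)
∠(n_0, n_3) = 130.05°
δ = |180° − 130.05°| = 49.95°
49.95° ≤ 2α = 53.13°  →  valid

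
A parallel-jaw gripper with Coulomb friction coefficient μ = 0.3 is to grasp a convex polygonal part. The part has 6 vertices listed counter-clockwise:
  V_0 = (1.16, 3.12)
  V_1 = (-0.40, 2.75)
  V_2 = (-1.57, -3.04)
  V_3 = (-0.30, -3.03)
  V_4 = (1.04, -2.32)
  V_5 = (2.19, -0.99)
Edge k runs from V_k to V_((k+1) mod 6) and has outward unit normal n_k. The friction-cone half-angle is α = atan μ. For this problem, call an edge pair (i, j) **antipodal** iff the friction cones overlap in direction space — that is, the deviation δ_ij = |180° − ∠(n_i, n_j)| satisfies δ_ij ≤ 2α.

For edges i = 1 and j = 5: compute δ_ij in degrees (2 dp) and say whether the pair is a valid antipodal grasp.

α = atan 0.3 = 16.70°;  2α = 33.40°
edge 1: e_1 = (-1.17, -5.79);  n_1 = (-0.9802, +0.1981)
edge 5: e_5 = (-1.03, +4.11);  n_5 = (+0.9700, +0.2431)
∠(n_1, n_5) = 154.51°
δ = |180° − 154.51°| = 25.49°
25.49° ≤ 2α = 33.40°  →  valid

δ = 25.49°, valid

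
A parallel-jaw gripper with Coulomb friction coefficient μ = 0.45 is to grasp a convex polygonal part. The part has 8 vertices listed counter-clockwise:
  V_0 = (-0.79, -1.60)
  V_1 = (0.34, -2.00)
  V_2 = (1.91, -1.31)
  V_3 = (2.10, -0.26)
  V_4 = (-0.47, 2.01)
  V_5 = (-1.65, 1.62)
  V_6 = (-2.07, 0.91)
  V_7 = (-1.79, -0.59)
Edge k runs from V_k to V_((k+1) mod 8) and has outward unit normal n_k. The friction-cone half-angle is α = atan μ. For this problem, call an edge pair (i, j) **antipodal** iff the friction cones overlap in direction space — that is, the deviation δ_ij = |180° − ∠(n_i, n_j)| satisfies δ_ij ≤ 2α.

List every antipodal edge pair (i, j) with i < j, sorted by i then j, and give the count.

α = atan 0.45 = 24.23°;  2α = 48.46°
n_0 = (-0.3337, -0.9427)
n_1 = (+0.4023, -0.9155)
n_2 = (+0.9840, -0.1781)
n_3 = (+0.6620, +0.7495)
n_4 = (-0.3138, +0.9495)
n_5 = (-0.8607, +0.5091)
n_6 = (-0.9830, -0.1835)
n_7 = (-0.7106, -0.7036)
  (0,1): δ = 136.78°  ·
  (0,2): δ = 80.76°  ·
  (0,3): δ = 21.96°  ✓
  (0,4): δ = 37.78°  ✓
  (0,5): δ = 78.89°  ·
  (0,6): δ = 120.07°  ·
  (0,7): δ = 154.21°  ·
  (1,2): δ = 123.98°  ·
  (1,3): δ = 65.18°  ·
  (1,4): δ = 5.44°  ✓
  (1,5): δ = 35.67°  ✓
  (1,6): δ = 76.85°  ·
  (1,7): δ = 110.99°  ·
  (2,3): δ = 121.20°  ·
  (2,4): δ = 61.45°  ·
  (2,5): δ = 20.35°  ✓
  (2,6): δ = 20.83°  ✓
  (2,7): δ = 54.97°  ·
  (3,4): δ = 120.26°  ·
  (3,5): δ = 79.15°  ·
  (3,6): δ = 37.97°  ✓
  (3,7): δ = 3.83°  ✓
  (4,5): δ = 138.90°  ·
  (4,6): δ = 97.72°  ·
  (4,7): δ = 63.57°  ·
  (5,6): δ = 138.82°  ·
  (5,7): δ = 104.68°  ·
  (6,7): δ = 145.86°  ·
antipodal pairs: 8

count = 8; pairs: (0,3), (0,4), (1,4), (1,5), (2,5), (2,6), (3,6), (3,7)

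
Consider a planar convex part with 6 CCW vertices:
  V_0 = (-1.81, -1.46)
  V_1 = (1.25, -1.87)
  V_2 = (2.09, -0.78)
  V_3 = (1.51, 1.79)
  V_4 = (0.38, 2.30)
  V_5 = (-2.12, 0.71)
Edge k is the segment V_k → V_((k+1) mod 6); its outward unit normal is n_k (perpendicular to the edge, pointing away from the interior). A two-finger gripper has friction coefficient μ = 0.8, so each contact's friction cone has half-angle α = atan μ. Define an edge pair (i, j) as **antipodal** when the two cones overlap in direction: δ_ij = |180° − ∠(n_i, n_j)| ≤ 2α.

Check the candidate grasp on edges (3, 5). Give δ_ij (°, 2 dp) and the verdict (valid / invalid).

δ = 57.58°, valid

α = atan 0.8 = 38.66°;  2α = 77.32°
edge 3: e_3 = (-1.13, +0.51);  n_3 = (+0.4114, +0.9115)
edge 5: e_5 = (+0.31, -2.17);  n_5 = (-0.9899, -0.1414)
∠(n_3, n_5) = 122.42°
δ = |180° − 122.42°| = 57.58°
57.58° ≤ 2α = 77.32°  →  valid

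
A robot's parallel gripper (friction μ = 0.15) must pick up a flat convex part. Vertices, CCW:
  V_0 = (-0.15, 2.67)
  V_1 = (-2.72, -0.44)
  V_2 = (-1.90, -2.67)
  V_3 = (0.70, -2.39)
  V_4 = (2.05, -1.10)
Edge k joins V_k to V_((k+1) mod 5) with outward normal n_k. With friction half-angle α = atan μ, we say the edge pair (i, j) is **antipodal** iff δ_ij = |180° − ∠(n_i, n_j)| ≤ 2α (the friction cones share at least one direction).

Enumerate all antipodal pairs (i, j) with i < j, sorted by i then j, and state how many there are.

α = atan 0.15 = 8.53°;  2α = 17.06°
n_0 = (-0.7709, +0.6370)
n_1 = (-0.9386, -0.3451)
n_2 = (+0.1071, -0.9943)
n_3 = (+0.6909, -0.7230)
n_4 = (+0.8637, +0.5040)
  (0,1): δ = 120.24°  ·
  (0,2): δ = 44.28°  ·
  (0,3): δ = 6.73°  ✓
  (0,4): δ = 69.84°  ·
  (1,2): δ = 104.04°  ·
  (1,3): δ = 66.49°  ·
  (1,4): δ = 10.08°  ✓
  (2,3): δ = 142.45°  ·
  (2,4): δ = 65.88°  ·
  (3,4): δ = 103.43°  ·
antipodal pairs: 2

count = 2; pairs: (0,3), (1,4)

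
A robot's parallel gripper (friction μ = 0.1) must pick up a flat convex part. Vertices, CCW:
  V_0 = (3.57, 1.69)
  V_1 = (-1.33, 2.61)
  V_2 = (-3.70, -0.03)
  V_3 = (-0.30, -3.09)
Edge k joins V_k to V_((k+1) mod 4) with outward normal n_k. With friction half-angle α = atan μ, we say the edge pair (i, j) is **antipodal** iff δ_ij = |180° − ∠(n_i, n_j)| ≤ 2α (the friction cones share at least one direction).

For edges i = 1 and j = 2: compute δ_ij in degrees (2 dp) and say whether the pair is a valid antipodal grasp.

δ = 90.07°, invalid

α = atan 0.1 = 5.71°;  2α = 11.42°
edge 1: e_1 = (-2.37, -2.64);  n_1 = (-0.7441, +0.6680)
edge 2: e_2 = (+3.40, -3.06);  n_2 = (-0.6690, -0.7433)
∠(n_1, n_2) = 89.93°
δ = |180° − 89.93°| = 90.07°
90.07° > 2α = 11.42°  →  invalid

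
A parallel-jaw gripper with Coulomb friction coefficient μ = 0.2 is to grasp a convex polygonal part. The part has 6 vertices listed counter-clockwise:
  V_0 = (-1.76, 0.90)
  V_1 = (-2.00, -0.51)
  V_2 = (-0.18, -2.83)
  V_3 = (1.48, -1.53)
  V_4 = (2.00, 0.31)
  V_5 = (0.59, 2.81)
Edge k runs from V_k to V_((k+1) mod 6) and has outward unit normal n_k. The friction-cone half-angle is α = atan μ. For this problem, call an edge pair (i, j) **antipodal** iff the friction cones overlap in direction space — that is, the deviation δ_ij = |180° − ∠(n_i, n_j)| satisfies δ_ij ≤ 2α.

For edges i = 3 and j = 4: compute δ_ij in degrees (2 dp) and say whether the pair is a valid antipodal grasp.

α = atan 0.2 = 11.31°;  2α = 22.62°
edge 3: e_3 = (+0.52, +1.84);  n_3 = (+0.9623, -0.2720)
edge 4: e_4 = (-1.41, +2.50);  n_4 = (+0.8710, +0.4913)
∠(n_3, n_4) = 45.20°
δ = |180° − 45.20°| = 134.80°
134.80° > 2α = 22.62°  →  invalid

δ = 134.80°, invalid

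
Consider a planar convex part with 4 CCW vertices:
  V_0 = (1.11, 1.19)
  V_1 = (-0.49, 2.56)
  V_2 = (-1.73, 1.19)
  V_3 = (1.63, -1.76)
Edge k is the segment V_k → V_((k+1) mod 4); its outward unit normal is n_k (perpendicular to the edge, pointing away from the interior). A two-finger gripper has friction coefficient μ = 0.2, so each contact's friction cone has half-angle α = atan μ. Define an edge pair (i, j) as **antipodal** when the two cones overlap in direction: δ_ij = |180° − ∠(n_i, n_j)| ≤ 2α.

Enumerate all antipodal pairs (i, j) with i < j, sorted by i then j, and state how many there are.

count = 1; pairs: (0,2)

α = atan 0.2 = 11.31°;  2α = 22.62°
n_0 = (+0.6504, +0.7596)
n_1 = (-0.7414, +0.6711)
n_2 = (-0.6598, -0.7515)
n_3 = (+0.9848, +0.1736)
  (0,1): δ = 91.58°  ·
  (0,2): δ = 0.71°  ✓
  (0,3): δ = 140.57°  ·
  (1,2): δ = 89.13°  ·
  (1,3): δ = 52.15°  ·
  (2,3): δ = 38.72°  ·
antipodal pairs: 1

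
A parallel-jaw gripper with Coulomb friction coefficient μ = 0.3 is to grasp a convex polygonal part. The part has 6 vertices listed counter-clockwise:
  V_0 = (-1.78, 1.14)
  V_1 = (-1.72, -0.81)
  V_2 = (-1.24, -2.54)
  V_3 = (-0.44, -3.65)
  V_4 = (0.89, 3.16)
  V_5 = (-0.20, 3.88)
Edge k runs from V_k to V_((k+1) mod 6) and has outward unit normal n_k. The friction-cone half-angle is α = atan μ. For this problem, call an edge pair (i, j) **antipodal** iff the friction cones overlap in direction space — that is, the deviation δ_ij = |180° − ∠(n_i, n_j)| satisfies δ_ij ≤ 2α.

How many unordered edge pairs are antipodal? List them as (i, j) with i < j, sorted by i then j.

α = atan 0.3 = 16.70°;  2α = 33.40°
n_0 = (-0.9995, -0.0308)
n_1 = (-0.9636, -0.2674)
n_2 = (-0.8113, -0.5847)
n_3 = (+0.9815, -0.1917)
n_4 = (+0.5512, +0.8344)
n_5 = (-0.8663, +0.4995)
  (0,1): δ = 166.26°  ·
  (0,2): δ = 145.98°  ·
  (0,3): δ = 12.81°  ✓
  (0,4): δ = 54.79°  ·
  (0,5): δ = 148.27°  ·
  (1,2): δ = 159.73°  ·
  (1,3): δ = 26.56°  ✓
  (1,4): δ = 41.05°  ·
  (1,5): δ = 134.52°  ·
  (2,3): δ = 46.83°  ·
  (2,4): δ = 20.77°  ✓
  (2,5): δ = 114.25°  ·
  (3,4): δ = 112.40°  ·
  (3,5): δ = 18.92°  ✓
  (4,5): δ = 86.52°  ·
antipodal pairs: 4

count = 4; pairs: (0,3), (1,3), (2,4), (3,5)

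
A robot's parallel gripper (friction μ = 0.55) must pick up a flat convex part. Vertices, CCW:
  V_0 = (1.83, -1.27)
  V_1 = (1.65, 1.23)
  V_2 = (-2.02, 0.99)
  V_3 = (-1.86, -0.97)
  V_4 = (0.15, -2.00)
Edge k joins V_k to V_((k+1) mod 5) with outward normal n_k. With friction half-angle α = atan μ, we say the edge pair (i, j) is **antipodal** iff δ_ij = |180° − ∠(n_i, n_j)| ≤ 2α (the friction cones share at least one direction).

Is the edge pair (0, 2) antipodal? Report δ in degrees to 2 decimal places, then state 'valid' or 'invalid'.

α = atan 0.55 = 28.81°;  2α = 57.62°
edge 0: e_0 = (-0.18, +2.50);  n_0 = (+0.9974, +0.0718)
edge 2: e_2 = (+0.16, -1.96);  n_2 = (-0.9967, -0.0814)
∠(n_0, n_2) = 179.45°
δ = |180° − 179.45°| = 0.55°
0.55° ≤ 2α = 57.62°  →  valid

δ = 0.55°, valid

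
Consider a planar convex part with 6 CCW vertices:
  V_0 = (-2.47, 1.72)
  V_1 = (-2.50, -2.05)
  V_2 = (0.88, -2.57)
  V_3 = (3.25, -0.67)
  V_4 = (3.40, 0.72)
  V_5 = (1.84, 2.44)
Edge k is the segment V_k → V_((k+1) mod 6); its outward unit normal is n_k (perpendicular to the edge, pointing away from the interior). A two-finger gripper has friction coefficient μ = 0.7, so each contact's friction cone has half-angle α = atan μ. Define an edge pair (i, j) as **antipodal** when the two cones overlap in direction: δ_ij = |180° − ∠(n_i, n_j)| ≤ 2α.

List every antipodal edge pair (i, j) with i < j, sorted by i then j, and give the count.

count = 6; pairs: (0,2), (0,3), (0,4), (1,4), (1,5), (2,5)

α = atan 0.7 = 34.99°;  2α = 69.98°
n_0 = (-1.0000, +0.0080)
n_1 = (-0.1521, -0.9884)
n_2 = (+0.6255, -0.7802)
n_3 = (+0.9942, -0.1073)
n_4 = (+0.7407, +0.6718)
n_5 = (-0.1648, +0.9863)
  (0,1): δ = 98.29°  ·
  (0,2): δ = 50.83°  ✓
  (0,3): δ = 5.70°  ✓
  (0,4): δ = 42.66°  ✓
  (0,5): δ = 99.94°  ·
  (1,2): δ = 132.54°  ·
  (1,3): δ = 87.41°  ·
  (1,4): δ = 39.05°  ✓
  (1,5): δ = 18.23°  ✓
  (2,3): δ = 134.88°  ·
  (2,4): δ = 86.51°  ·
  (2,5): δ = 29.23°  ✓
  (3,4): δ = 131.63°  ·
  (3,5): δ = 74.36°  ·
  (4,5): δ = 122.72°  ·
antipodal pairs: 6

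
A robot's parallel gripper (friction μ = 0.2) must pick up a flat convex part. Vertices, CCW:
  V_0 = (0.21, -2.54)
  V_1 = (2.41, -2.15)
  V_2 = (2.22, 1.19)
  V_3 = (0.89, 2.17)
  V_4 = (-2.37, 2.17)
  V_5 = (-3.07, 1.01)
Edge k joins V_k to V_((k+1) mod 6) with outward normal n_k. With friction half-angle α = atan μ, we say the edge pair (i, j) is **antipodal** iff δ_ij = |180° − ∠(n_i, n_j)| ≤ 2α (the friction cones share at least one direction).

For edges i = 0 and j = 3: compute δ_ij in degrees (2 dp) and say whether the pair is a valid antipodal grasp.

δ = 10.05°, valid

α = atan 0.2 = 11.31°;  2α = 22.62°
edge 0: e_0 = (+2.20, +0.39);  n_0 = (+0.1746, -0.9846)
edge 3: e_3 = (-3.26, +0.00);  n_3 = (+0.0000, +1.0000)
∠(n_0, n_3) = 169.95°
δ = |180° − 169.95°| = 10.05°
10.05° ≤ 2α = 22.62°  →  valid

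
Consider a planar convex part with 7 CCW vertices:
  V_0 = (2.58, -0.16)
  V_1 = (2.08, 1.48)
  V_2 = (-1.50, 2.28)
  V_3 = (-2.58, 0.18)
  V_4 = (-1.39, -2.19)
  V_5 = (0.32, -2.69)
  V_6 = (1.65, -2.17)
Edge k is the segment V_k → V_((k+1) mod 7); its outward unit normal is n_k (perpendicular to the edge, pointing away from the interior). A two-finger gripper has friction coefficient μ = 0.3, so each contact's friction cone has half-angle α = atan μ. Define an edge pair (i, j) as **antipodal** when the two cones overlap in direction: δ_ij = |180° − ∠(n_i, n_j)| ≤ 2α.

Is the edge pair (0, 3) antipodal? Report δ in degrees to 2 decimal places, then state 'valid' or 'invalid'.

δ = 9.71°, valid

α = atan 0.3 = 16.70°;  2α = 33.40°
edge 0: e_0 = (-0.50, +1.64);  n_0 = (+0.9565, +0.2916)
edge 3: e_3 = (+1.19, -2.37);  n_3 = (-0.8937, -0.4487)
∠(n_0, n_3) = 170.29°
δ = |180° − 170.29°| = 9.71°
9.71° ≤ 2α = 33.40°  →  valid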